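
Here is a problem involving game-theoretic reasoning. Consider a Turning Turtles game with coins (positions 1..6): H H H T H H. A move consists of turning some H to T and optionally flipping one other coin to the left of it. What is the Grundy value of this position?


Coins: H H H T H H
Key fact: a single head at position k behaves exactly like a Nim heap of size k (turning it to T and optionally flipping a coin at j < k corresponds to moving the heap from k to j, or to 0), and heads combine as a disjunctive sum (two heads at the same place would cancel, matching j XOR j = 0). So the Nim-value is the XOR of the 1-indexed positions of the heads.
Face-up positions (1-indexed): [1, 2, 3, 5, 6]
XOR 0 with 1: 0 XOR 1 = 1
XOR 1 with 2: 1 XOR 2 = 3
XOR 3 with 3: 3 XOR 3 = 0
XOR 0 with 5: 0 XOR 5 = 5
XOR 5 with 6: 5 XOR 6 = 3
Nim-value = 3

3


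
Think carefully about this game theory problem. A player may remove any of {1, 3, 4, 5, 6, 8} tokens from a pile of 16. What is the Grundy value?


The subtraction set is S = {1, 3, 4, 5, 6, 8}.
G(k) = mex{ G(k - s) : s in S, s <= k }. We compute iteratively: G(0) = 0.
G(1) = mex({0}) = 1
G(2) = mex({1}) = 0
G(3) = mex({0}) = 1
G(4) = mex({0, 1}) = 2
G(5) = mex({0, 1, 2}) = 3
G(6) = mex({0, 1, 3}) = 2
G(7) = mex({0, 1, 2}) = 3
G(8) = mex({0, 1, 2, 3}) = 4
G(9) = mex({1, 2, 3, 4}) = 0
G(10) = mex({0, 2, 3}) = 1
G(11) = mex({1, 2, 3, 4}) = 0
G(12) = mex({0, 2, 3, 4}) = 1
G(13) = mex({0, 1, 3, 4}) = 2
G(14) = mex({0, 1, 2, 4}) = 3
G(15) = mex({0, 1, 3}) = 2
G(16) = mex({0, 1, 2, 4}) = 3
Therefore G(16) = 3.

3


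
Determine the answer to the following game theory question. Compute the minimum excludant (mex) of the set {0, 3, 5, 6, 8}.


Set = {0, 3, 5, 6, 8}
0 is in the set.
1 is NOT in the set. This is the mex.
mex = 1

1


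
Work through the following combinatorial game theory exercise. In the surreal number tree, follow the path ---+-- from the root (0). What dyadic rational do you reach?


Sign expansion: ---+--
Rule: track bounds (lo, hi), initially (-inf, +inf). On '+', the current value becomes lo and we move to the simplest number in (value, hi): value + 1 if hi = +inf, otherwise the midpoint (value + hi)/2. On '-', the current value becomes hi and we move to value - 1 if lo = -inf, otherwise the midpoint (lo + value)/2.
Start at 0.
Step 1: sign = -, move left. Bounds: (-inf, 0). Value = -1
Step 2: sign = -, move left. Bounds: (-inf, -1). Value = -2
Step 3: sign = -, move left. Bounds: (-inf, -2). Value = -3
Step 4: sign = +, move right. Bounds: (-3, -2). Value = -5/2
Step 5: sign = -, move left. Bounds: (-3, -5/2). Value = -11/4
Step 6: sign = -, move left. Bounds: (-3, -11/4). Value = -23/8
The surreal number with sign expansion ---+-- is -23/8.

-23/8


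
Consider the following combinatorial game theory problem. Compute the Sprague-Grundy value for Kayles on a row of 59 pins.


Kayles: a move removes 1 or 2 adjacent pins from a contiguous row.
Removing pins from a row of k leaves two independent rows (a, b) with a + b = k - 1 (one pin) or a + b = k - 2 (two pins); an end removal gives a = 0.
By Sprague-Grundy, G(k) = mex{ G(a) XOR G(b) } over all these splits. G(0) = 0.
G(1): splits (0,0):0^0=0 -> mex({0}) = 1
G(2): splits (0,1):0^1=1 (0,0):0^0=0 -> mex({0, 1}) = 2
G(3): splits (0,2):0^2=2 (1,1):1^1=0 (0,1):0^1=1 -> mex({0, 1, 2}) = 3
G(4): splits (0,3):0^3=3 (1,2):1^2=3 (0,2):0^2=2 (1,1):1^1=0 -> mex({0, 2, 3}) = 1
G(5): splits (0,4):0^1=1 (1,3):1^3=2 (2,2):2^2=0 (0,3):0^3=3 (1,2):1^2=3 -> mex({0, 1, 2, 3}) = 4
G(6) = mex({0, 1, 2, 4}) = 3
G(7) = mex({0, 1, 3, 4, 5}) = 2
G(8) = mex({0, 2, 3, 5, 6}) = 1
G(9) = mex({0, 1, 2, 3, 6, 7}) = 4
G(10) = mex({0, 1, 3, 4, 5, 7}) = 2
G(11) = mex({0, 1, 2, 3, 4, 5}) = 6
G(12) = mex({0, 1, 2, 3, 5, 6, 7}) = 4
G(13) = mex({0, 2, 3, 4, 6, 7}) = 1
G(14) = mex({0, 1, 4, 5, 6, 7}) = 2
G(15) = mex({0, 1, 2, 3, 4, 5, 6}) = 7
G(16) = mex({0, 2, 3, 5, 6, 7}) = 1
G(17) = mex({0, 1, 2, 3, 5, 6, 7}) = 4
G(18) = mex({0, 1, 2, 4, 5, 6}) = 3
G(19) = mex({0, 1, 3, 4, 5, 7}) = 2
G(20) = mex({0, 2, 3, 4, 5, 6, 7}) = 1
G(21) = mex({0, 1, 2, 3, 5, 6, 7}) = 4
G(22) = mex({0, 1, 2, 3, 4, 5, 7}) = 6
G(23) = mex({0, 1, 2, 3, 4, 5, 6}) = 7
G(24) = mex({0, 1, 2, 3, 5, 6, 7}) = 4
G(25) = mex({0, 2, 3, 4, 6, 7}) = 1
G(26) = mex({0, 1, 3, 4, 5, 6, 7}) = 2
G(27) = mex({0, 1, 2, 3, 4, 5, 6, 7}) = 8
G(28) = mex({0, 1, 2, 3, 4, 6, 7, 8}) = 5
G(29) = mex({0, 1, 2, 3, 5, 6, 7, 8, 9}) = 4
G(30) = mex({0, 1, 2, 3, 4, 5, 6, 9, 10}) = 7
G(31) = mex({0, 1, 3, 4, 5, 7, 10, 11}) = 2
G(32) = mex({0, 2, 3, 4, 5, 6, 7, 9, 11}) = 1
G(33) = mex({0, 1, 2, 3, 4, 5, 6, 7, 9, 12}) = 8
G(34) = mex({0, 1, 2, 3, 4, 5, 7, 8, 11, 12}) = 6
G(35) = mex({0, 1, 2, 3, 4, 5, 6, 8, 9, 10, 11}) = 7
G(36) = mex({0, 1, 2, 3, 5, 6, 7, 9, 10}) = 4
G(37) = mex({0, 2, 3, 4, 6, 7, 9, 10, 11, 12}) = 1
G(38) = mex({0, 1, 3, 4, 5, 6, 7, 9, 10, 11, 12}) = 2
G(39) = mex({0, 1, 2, 4, 5, 6, 7, 9, 10, 12, 14}) = 3
G(40) = mex({0, 2, 3, 4, 6, 7, 11, 12, 14}) = 1
G(41) = mex({0, 1, 2, 3, 5, 6, 7, 9, 10, 11, 12}) = 4
G(42) = mex({0, 1, 2, 3, 4, 5, 6, 9, 10}) = 7
G(43) = mex({0, 1, 3, 4, 5, 7, 9, 10, 12, 15}) = 2
G(44) = mex({0, 2, 3, 4, 5, 6, 7, 9, 10, 12, 15}) = 1
G(45) = mex({0, 1, 2, 3, 4, 5, 6, 7, 9, 10, 12, 14}) = 8
G(46) = mex({0, 1, 3, 4, 5, 7, 8, 11, 12, 14}) = 2
G(47) = mex({0, 1, 2, 3, 4, 5, 6, 8, 9, 10, 11, 12}) = 7
G(48) = mex({0, 1, 2, 3, 5, 6, 7, 9, 10}) = 4
G(49) = mex({0, 2, 3, 4, 6, 7, 9, 10, 11, 12, 15}) = 1
G(50) = mex({0, 1, 4, 5, 6, 7, 9, 11, 12, 14, 15}) = 2
G(51) = mex({0, 1, 2, 3, 4, 5, 6, 7, 9, 12, 14, 15}) = 8
G(52) = mex({0, 2, 3, 4, 5, 6, 7, 8, 11, 12, 15}) = 1
G(53) = mex({0, 1, 2, 3, 5, 6, 7, 8, 9, 10, 11, 12}) = 4
G(54) = mex({0, 1, 2, 3, 4, 5, 6, 9, 10}) = 7
G(55) = mex({0, 1, 3, 4, 5, 7, 9, 10, 11, 12}) = 2
G(56) = mex({0, 2, 3, 4, 5, 6, 7, 9, 10, 11, 12, 13, 14}) = 1
G(57) = mex({0, 1, 2, 3, 5, 6, 7, 9, 10, 12, 13, 14, 15}) = 4
G(58) = mex({0, 1, 3, 4, 5, 7, 11, 12, 14, 15}) = 2
G(59) = mex({0, 1, 2, 3, 4, 5, 6, 9, 10, 11, 12, 15}) = 7
Therefore G(59) = 7.

7


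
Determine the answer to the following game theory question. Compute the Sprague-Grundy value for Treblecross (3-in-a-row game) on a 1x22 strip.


Treblecross: place X on empty cells; 3-in-a-row wins.
Playing within two cells of an existing X lets the opponent win at once, so sensible play treats the cells i-2..i+2 around each X as dead. The player left with no safe cell loses, so this is a normal-play take-away game on strips of safe cells.
Placing X at cell i (0-indexed) of a strip of k safe cells leaves independent strips of sizes max(0, i-2) and max(0, k-i-3). Hence G(k) = mex{ G(max(0,i-2)) XOR G(max(0,k-i-3)) : 0 <= i < k }, with G(0) = 0.
G(1): splits (0,0):0^0=0 -> mex({0}) = 1
G(2): splits (0,0):0^0=0 -> mex({0}) = 1
G(3): splits (0,0):0^0=0 -> mex({0}) = 1
G(4): splits (0,1):0^1=1 (0,0):0^0=0 -> mex({0, 1}) = 2
G(5): splits (0,2):0^1=1 (0,1):0^1=1 (0,0):0^0=0 -> mex({0, 1}) = 2
G(6) = mex({1}) = 0
G(7) = mex({0, 1, 2}) = 3
G(8) = mex({0, 1, 2}) = 3
G(9) = mex({0, 2}) = 1
G(10) = mex({0, 2, 3}) = 1
G(11) = mex({0, 3}) = 1
G(12) = mex({1, 3}) = 0
G(13) = mex({0, 1, 2, 3}) = 4
G(14) = mex({0, 1, 2}) = 3
G(15) = mex({0, 1, 2}) = 3
G(16) = mex({0, 1, 2, 4}) = 3
G(17) = mex({0, 1, 3, 4}) = 2
G(18) = mex({0, 1, 3, 4}) = 2
G(19) = mex({0, 1, 3, 5}) = 2
G(20) = mex({0, 1, 2, 3, 5}) = 4
G(21) = mex({0, 1, 2, 3, 5}) = 4
G(22) = mex({1, 2, 6}) = 0
Therefore G(22) = 0.

0


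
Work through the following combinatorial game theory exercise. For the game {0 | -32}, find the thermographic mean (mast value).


Game = {0 | -32}, a switch {a | b} with numbers a > b.
Its thermograph has left wall a - t and right wall b + t, which meet at t = (a - b)/2, where both equal (a + b)/2. So the mast (mean value) is at (a + b)/2.
Mean = (0 + (-32))/2 = -32/2 = -16

-16


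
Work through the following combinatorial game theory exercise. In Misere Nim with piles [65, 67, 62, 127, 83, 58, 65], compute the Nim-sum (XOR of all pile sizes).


We need the XOR (exclusive or) of all pile sizes.
After XOR-ing pile 1 (size 65): 0 XOR 65 = 65
After XOR-ing pile 2 (size 67): 65 XOR 67 = 2
After XOR-ing pile 3 (size 62): 2 XOR 62 = 60
After XOR-ing pile 4 (size 127): 60 XOR 127 = 67
After XOR-ing pile 5 (size 83): 67 XOR 83 = 16
After XOR-ing pile 6 (size 58): 16 XOR 58 = 42
After XOR-ing pile 7 (size 65): 42 XOR 65 = 107
The Nim-value of this position is 107.

107


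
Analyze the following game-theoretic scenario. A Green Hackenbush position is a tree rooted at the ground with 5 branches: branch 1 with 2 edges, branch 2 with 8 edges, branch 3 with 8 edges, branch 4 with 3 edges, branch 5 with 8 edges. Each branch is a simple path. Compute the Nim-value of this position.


The tree has 5 branches from the ground vertex.
In Green Hackenbush, the Nim-value of a simple path of length k is k.
Branch 1: length 2, Nim-value = 2
Branch 2: length 8, Nim-value = 8
Branch 3: length 8, Nim-value = 8
Branch 4: length 3, Nim-value = 3
Branch 5: length 8, Nim-value = 8
Total Nim-value = XOR of all branch values:
0 XOR 2 = 2
2 XOR 8 = 10
10 XOR 8 = 2
2 XOR 3 = 1
1 XOR 8 = 9
Nim-value of the tree = 9

9


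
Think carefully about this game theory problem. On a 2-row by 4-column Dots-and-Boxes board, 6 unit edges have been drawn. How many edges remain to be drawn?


Grid: 2 x 4 boxes, i.e. 3 rows and 5 columns of dots.
Horizontal edges: (rows + 1) * cols = 3 * 4 = 12
Vertical edges: rows * (cols + 1) = 2 * 5 = 10
Total edges: 12 + 10 = 22
Edges drawn: 6
Remaining: 22 - 6 = 16

16


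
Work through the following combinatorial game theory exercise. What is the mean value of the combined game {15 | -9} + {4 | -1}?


G1 = {15 | -9}, G2 = {4 | -1}
Each is a switch {a | b} with numbers a > b; its mean value is (a + b)/2, and mean value is additive over game sums: m(G1 + G2) = m(G1) + m(G2).
Mean of G1 = (15 + (-9))/2 = 6/2 = 3
Mean of G2 = (4 + (-1))/2 = 3/2 = 3/2
Mean of G1 + G2 = 3 + 3/2 = 9/2

9/2


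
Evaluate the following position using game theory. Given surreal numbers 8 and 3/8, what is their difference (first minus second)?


x = 8, y = 3/8
Converting to common denominator: 8
x = 64/8, y = 3/8
x - y = 8 - 3/8 = 61/8

61/8


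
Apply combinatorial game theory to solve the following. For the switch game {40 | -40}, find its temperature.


The game is {40 | -40}, a switch {a | b} with numbers a > b.
Cooling {a | b} by t gives {a - t | b + t}, which stops being hot when a - t = b + t, i.e. at t = (a - b)/2. So the temperature of a switch is (a - b)/2.
Temperature = (Left option - Right option) / 2
= (40 - (-40)) / 2
= 80 / 2
= 40

40


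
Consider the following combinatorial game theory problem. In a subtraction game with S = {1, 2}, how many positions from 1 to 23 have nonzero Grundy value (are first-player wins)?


Subtraction set S = {1, 2}, so G(n) = n mod 3.
G(n) = 0 when n is a multiple of 3.
Multiples of 3 in [1, 23]: 7
N-positions (nonzero Grundy) = 23 - 7 = 16

16


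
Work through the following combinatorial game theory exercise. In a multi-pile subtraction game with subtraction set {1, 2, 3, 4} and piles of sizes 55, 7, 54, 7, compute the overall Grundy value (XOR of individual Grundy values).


Subtraction set: {1, 2, 3, 4}
For this subtraction set, G(n) = n mod 5 (period = max + 1 = 5).
Pile 1 (size 55): G(55) = 55 mod 5 = 0
Pile 2 (size 7): G(7) = 7 mod 5 = 2
Pile 3 (size 54): G(54) = 54 mod 5 = 4
Pile 4 (size 7): G(7) = 7 mod 5 = 2
Total Grundy value = XOR of all: 0 XOR 2 XOR 4 XOR 2 = 4

4


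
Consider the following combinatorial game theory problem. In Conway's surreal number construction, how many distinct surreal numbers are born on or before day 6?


Day 0: {|} = 0 is born. Count = 1.
Day n: the number of surreal numbers born by day n is 2^(n+1) - 1.
By day 0: 2^1 - 1 = 1
By day 1: 2^2 - 1 = 3
By day 2: 2^3 - 1 = 7
By day 3: 2^4 - 1 = 15
By day 4: 2^5 - 1 = 31
By day 5: 2^6 - 1 = 63
By day 6: 2^7 - 1 = 127
By day 6: 127 surreal numbers.

127


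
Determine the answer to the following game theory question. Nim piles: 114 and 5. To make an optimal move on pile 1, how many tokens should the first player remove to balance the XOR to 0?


Piles: 114 and 5
Current XOR: 114 XOR 5 = 119 (non-zero, so this is an N-position).
To make the XOR zero, we need to find a move that balances the piles.
For pile 1 (size 114): target = 114 XOR 119 = 5
We reduce pile 1 from 114 to 5.
Tokens removed: 114 - 5 = 109
Verification: 5 XOR 5 = 0

109


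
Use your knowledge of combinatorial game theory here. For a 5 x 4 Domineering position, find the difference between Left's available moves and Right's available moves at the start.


Board is 5 x 4 (rows x cols).
Left (vertical) placements: (rows-1) * cols = 4 * 4 = 16
Right (horizontal) placements: rows * (cols-1) = 5 * 3 = 15
Advantage = Left - Right = 16 - 15 = 1

1


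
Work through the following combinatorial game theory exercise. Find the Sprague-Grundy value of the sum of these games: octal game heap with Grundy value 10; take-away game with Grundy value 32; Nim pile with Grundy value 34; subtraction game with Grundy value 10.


By the Sprague-Grundy theorem, the Grundy value of a sum of games is the XOR of individual Grundy values.
octal game heap: Grundy value = 10. Running XOR: 0 XOR 10 = 10
take-away game: Grundy value = 32. Running XOR: 10 XOR 32 = 42
Nim pile: Grundy value = 34. Running XOR: 42 XOR 34 = 8
subtraction game: Grundy value = 10. Running XOR: 8 XOR 10 = 2
The combined Grundy value is 2.

2


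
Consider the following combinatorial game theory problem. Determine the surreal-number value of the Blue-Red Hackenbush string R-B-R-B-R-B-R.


Edges (from ground): R-B-R-B-R-B-R
By Berlekamp's sign-expansion rule, a Blue-Red Hackenbush stalk has the value of the surreal number whose sign sequence is the edge sequence with B -> + and R -> -.
Sign sequence: -+-+-+-
Trace the sign expansion in the surreal number tree, starting from 0:
Edge 1: R (sign -) -> bounds (-inf, 0), value = -1
Edge 2: B (sign +) -> bounds (-1, 0), value = -1/2
Edge 3: R (sign -) -> bounds (-1, -1/2), value = -3/4
Edge 4: B (sign +) -> bounds (-3/4, -1/2), value = -5/8
Edge 5: R (sign -) -> bounds (-3/4, -5/8), value = -11/16
Edge 6: B (sign +) -> bounds (-11/16, -5/8), value = -21/32
Edge 7: R (sign -) -> bounds (-11/16, -21/32), value = -43/64
Game value = -43/64

-43/64


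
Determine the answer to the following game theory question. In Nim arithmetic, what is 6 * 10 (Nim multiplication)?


Nim multiplication is bilinear over XOR: (u XOR v) * w = (u*w) XOR (v*w).
So we split each operand into its bit components and XOR the pairwise Nim products.
6 = 2 + 4 (as XOR of powers of 2).
10 = 2 + 8 (as XOR of powers of 2).
Using the standard Nim-product table on single bits:
  2*2 = 3,   2*4 = 8,   2*8 = 12,
  4*4 = 6,   4*8 = 11,  8*8 = 13,
and  1*x = x (identity), k*l = l*k (commutative).
Pairwise Nim products:
  2 * 2 = 3
  2 * 8 = 12
  4 * 2 = 8
  4 * 8 = 11
XOR them: 3 XOR 12 XOR 8 XOR 11 = 12.
Result: 6 * 10 = 12 (in Nim).

12


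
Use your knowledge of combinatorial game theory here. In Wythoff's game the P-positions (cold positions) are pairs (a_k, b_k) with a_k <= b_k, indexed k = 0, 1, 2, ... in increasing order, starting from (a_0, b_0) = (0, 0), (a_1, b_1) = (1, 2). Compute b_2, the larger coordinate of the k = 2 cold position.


By Wythoff's theorem, a_k = floor(k * phi) and b_k = floor(k * phi^2) = a_k + k, where phi = (1 + sqrt(5))/2 is the golden ratio.
phi = (1 + sqrt(5))/2 = 1.618034
phi^2 = phi + 1 = 2.618034
k = 2
k * phi^2 = 2 * 2.618034 = 5.236068
b_2 = floor(k * phi^2) = 5 (check: a_2 + k = 3 + 2 = 5)

5


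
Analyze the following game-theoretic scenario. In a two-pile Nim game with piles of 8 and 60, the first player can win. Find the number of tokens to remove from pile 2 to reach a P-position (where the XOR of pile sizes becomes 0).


Piles: 8 and 60
Current XOR: 8 XOR 60 = 52 (non-zero, so this is an N-position).
To make the XOR zero, we need to find a move that balances the piles.
For pile 2 (size 60): target = 60 XOR 52 = 8
We reduce pile 2 from 60 to 8.
Tokens removed: 60 - 8 = 52
Verification: 8 XOR 8 = 0

52


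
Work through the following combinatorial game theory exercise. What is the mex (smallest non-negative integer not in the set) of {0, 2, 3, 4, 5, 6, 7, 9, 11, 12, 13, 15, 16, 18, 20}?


Set = {0, 2, 3, 4, 5, 6, 7, 9, 11, 12, 13, 15, 16, 18, 20}
0 is in the set.
1 is NOT in the set. This is the mex.
mex = 1

1


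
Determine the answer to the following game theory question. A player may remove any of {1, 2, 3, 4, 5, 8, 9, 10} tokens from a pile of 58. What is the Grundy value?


The subtraction set is S = {1, 2, 3, 4, 5, 8, 9, 10}.
G(k) = mex{ G(k - s) : s in S, s <= k }. We compute iteratively: G(0) = 0.
G(1) = mex({0}) = 1
G(2) = mex({0, 1}) = 2
G(3) = mex({0, 1, 2}) = 3
G(4) = mex({0, 1, 2, 3}) = 4
G(5) = mex({0, 1, 2, 3, 4}) = 5
G(6) = mex({1, 2, 3, 4, 5}) = 0
G(7) = mex({0, 2, 3, 4, 5}) = 1
G(8) = mex({0, 1, 3, 4, 5}) = 2
G(9) = mex({0, 1, 2, 4, 5}) = 3
G(10) = mex({0, 1, 2, 3, 5}) = 4
G(11) = mex({0, 1, 2, 3, 4}) = 5
G(12) = mex({1, 2, 3, 4, 5}) = 0
G(13) = mex({0, 2, 3, 4, 5}) = 1
G(14) = mex({0, 1, 3, 4, 5}) = 2
G(15) = mex({0, 1, 2, 4, 5}) = 3
Observe that G(6)..G(15) = 0, 1, 2, 3, 4, 5, 0, 1, 2, 3 repeats G(0)..G(9) = 0, 1, 2, 3, 4, 5, 0, 1, 2, 3.
For k >= max(S) = 10, G(k) is determined by the previous 10 values G(k-10)..G(k-1); a window of 10 consecutive values has recurred shifted by 6, so by induction G(k + 6) = G(k) for all k >= 0: the sequence is periodic from the start with period 6.
One period: G(0..5) = 0, 1, 2, 3, 4, 5.
58 mod 6 = 4, so G(58) = G(4) = 4.

4


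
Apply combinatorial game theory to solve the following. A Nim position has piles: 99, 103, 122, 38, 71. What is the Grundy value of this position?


We need the XOR (exclusive or) of all pile sizes.
After XOR-ing pile 1 (size 99): 0 XOR 99 = 99
After XOR-ing pile 2 (size 103): 99 XOR 103 = 4
After XOR-ing pile 3 (size 122): 4 XOR 122 = 126
After XOR-ing pile 4 (size 38): 126 XOR 38 = 88
After XOR-ing pile 5 (size 71): 88 XOR 71 = 31
The Nim-value of this position is 31.

31


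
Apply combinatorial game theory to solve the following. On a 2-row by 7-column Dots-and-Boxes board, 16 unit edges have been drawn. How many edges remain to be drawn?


Grid: 2 x 7 boxes, i.e. 3 rows and 8 columns of dots.
Horizontal edges: (rows + 1) * cols = 3 * 7 = 21
Vertical edges: rows * (cols + 1) = 2 * 8 = 16
Total edges: 21 + 16 = 37
Edges drawn: 16
Remaining: 37 - 16 = 21

21


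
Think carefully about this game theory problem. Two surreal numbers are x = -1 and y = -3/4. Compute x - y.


x = -1, y = -3/4
Converting to common denominator: 4
x = -4/4, y = -3/4
x - y = -1 - -3/4 = -1/4

-1/4


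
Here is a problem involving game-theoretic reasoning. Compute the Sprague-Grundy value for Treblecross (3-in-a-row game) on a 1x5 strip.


Treblecross: place X on empty cells; 3-in-a-row wins.
Playing within two cells of an existing X lets the opponent win at once, so sensible play treats the cells i-2..i+2 around each X as dead. The player left with no safe cell loses, so this is a normal-play take-away game on strips of safe cells.
Placing X at cell i (0-indexed) of a strip of k safe cells leaves independent strips of sizes max(0, i-2) and max(0, k-i-3). Hence G(k) = mex{ G(max(0,i-2)) XOR G(max(0,k-i-3)) : 0 <= i < k }, with G(0) = 0.
G(1): splits (0,0):0^0=0 -> mex({0}) = 1
G(2): splits (0,0):0^0=0 -> mex({0}) = 1
G(3): splits (0,0):0^0=0 -> mex({0}) = 1
G(4): splits (0,1):0^1=1 (0,0):0^0=0 -> mex({0, 1}) = 2
G(5): splits (0,2):0^1=1 (0,1):0^1=1 (0,0):0^0=0 -> mex({0, 1}) = 2
Therefore G(5) = 2.

2


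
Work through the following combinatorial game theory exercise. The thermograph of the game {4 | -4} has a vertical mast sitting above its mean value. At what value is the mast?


Game = {4 | -4}, a switch {a | b} with numbers a > b.
Its thermograph has left wall a - t and right wall b + t, which meet at t = (a - b)/2, where both equal (a + b)/2. So the mast (mean value) is at (a + b)/2.
Mean = (4 + (-4))/2 = 0/2 = 0

0


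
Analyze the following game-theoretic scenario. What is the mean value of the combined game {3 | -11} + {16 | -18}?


G1 = {3 | -11}, G2 = {16 | -18}
Each is a switch {a | b} with numbers a > b; its mean value is (a + b)/2, and mean value is additive over game sums: m(G1 + G2) = m(G1) + m(G2).
Mean of G1 = (3 + (-11))/2 = -8/2 = -4
Mean of G2 = (16 + (-18))/2 = -2/2 = -1
Mean of G1 + G2 = -4 + -1 = -5

-5


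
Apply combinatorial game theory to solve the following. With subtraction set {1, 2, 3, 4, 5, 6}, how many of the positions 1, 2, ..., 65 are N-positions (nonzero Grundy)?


Subtraction set S = {1, 2, 3, 4, 5, 6}, so G(n) = n mod 7.
G(n) = 0 when n is a multiple of 7.
Multiples of 7 in [1, 65]: 9
N-positions (nonzero Grundy) = 65 - 9 = 56

56


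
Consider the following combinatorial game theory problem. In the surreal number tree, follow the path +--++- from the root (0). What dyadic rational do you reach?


Sign expansion: +--++-
Rule: track bounds (lo, hi), initially (-inf, +inf). On '+', the current value becomes lo and we move to the simplest number in (value, hi): value + 1 if hi = +inf, otherwise the midpoint (value + hi)/2. On '-', the current value becomes hi and we move to value - 1 if lo = -inf, otherwise the midpoint (lo + value)/2.
Start at 0.
Step 1: sign = +, move right. Bounds: (0, +inf). Value = 1
Step 2: sign = -, move left. Bounds: (0, 1). Value = 1/2
Step 3: sign = -, move left. Bounds: (0, 1/2). Value = 1/4
Step 4: sign = +, move right. Bounds: (1/4, 1/2). Value = 3/8
Step 5: sign = +, move right. Bounds: (3/8, 1/2). Value = 7/16
Step 6: sign = -, move left. Bounds: (3/8, 7/16). Value = 13/32
The surreal number with sign expansion +--++- is 13/32.

13/32


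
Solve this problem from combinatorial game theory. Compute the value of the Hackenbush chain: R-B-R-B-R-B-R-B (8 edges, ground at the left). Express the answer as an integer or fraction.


Edges (from ground): R-B-R-B-R-B-R-B
By Berlekamp's sign-expansion rule, a Blue-Red Hackenbush stalk has the value of the surreal number whose sign sequence is the edge sequence with B -> + and R -> -.
Sign sequence: -+-+-+-+
Trace the sign expansion in the surreal number tree, starting from 0:
Edge 1: R (sign -) -> bounds (-inf, 0), value = -1
Edge 2: B (sign +) -> bounds (-1, 0), value = -1/2
Edge 3: R (sign -) -> bounds (-1, -1/2), value = -3/4
Edge 4: B (sign +) -> bounds (-3/4, -1/2), value = -5/8
Edge 5: R (sign -) -> bounds (-3/4, -5/8), value = -11/16
Edge 6: B (sign +) -> bounds (-11/16, -5/8), value = -21/32
Edge 7: R (sign -) -> bounds (-11/16, -21/32), value = -43/64
Edge 8: B (sign +) -> bounds (-43/64, -21/32), value = -85/128
Game value = -85/128

-85/128


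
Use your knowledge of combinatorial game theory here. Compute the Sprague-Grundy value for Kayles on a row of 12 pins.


Kayles: a move removes 1 or 2 adjacent pins from a contiguous row.
Removing pins from a row of k leaves two independent rows (a, b) with a + b = k - 1 (one pin) or a + b = k - 2 (two pins); an end removal gives a = 0.
By Sprague-Grundy, G(k) = mex{ G(a) XOR G(b) } over all these splits. G(0) = 0.
G(1): splits (0,0):0^0=0 -> mex({0}) = 1
G(2): splits (0,1):0^1=1 (0,0):0^0=0 -> mex({0, 1}) = 2
G(3): splits (0,2):0^2=2 (1,1):1^1=0 (0,1):0^1=1 -> mex({0, 1, 2}) = 3
G(4): splits (0,3):0^3=3 (1,2):1^2=3 (0,2):0^2=2 (1,1):1^1=0 -> mex({0, 2, 3}) = 1
G(5): splits (0,4):0^1=1 (1,3):1^3=2 (2,2):2^2=0 (0,3):0^3=3 (1,2):1^2=3 -> mex({0, 1, 2, 3}) = 4
G(6) = mex({0, 1, 2, 4}) = 3
G(7) = mex({0, 1, 3, 4, 5}) = 2
G(8) = mex({0, 2, 3, 5, 6}) = 1
G(9) = mex({0, 1, 2, 3, 6, 7}) = 4
G(10) = mex({0, 1, 3, 4, 5, 7}) = 2
G(11) = mex({0, 1, 2, 3, 4, 5}) = 6
G(12) = mex({0, 1, 2, 3, 5, 6, 7}) = 4
Therefore G(12) = 4.

4


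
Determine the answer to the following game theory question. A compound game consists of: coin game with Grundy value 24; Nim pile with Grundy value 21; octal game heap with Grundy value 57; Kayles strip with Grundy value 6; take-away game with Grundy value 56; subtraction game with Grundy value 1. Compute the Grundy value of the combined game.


By the Sprague-Grundy theorem, the Grundy value of a sum of games is the XOR of individual Grundy values.
coin game: Grundy value = 24. Running XOR: 0 XOR 24 = 24
Nim pile: Grundy value = 21. Running XOR: 24 XOR 21 = 13
octal game heap: Grundy value = 57. Running XOR: 13 XOR 57 = 52
Kayles strip: Grundy value = 6. Running XOR: 52 XOR 6 = 50
take-away game: Grundy value = 56. Running XOR: 50 XOR 56 = 10
subtraction game: Grundy value = 1. Running XOR: 10 XOR 1 = 11
The combined Grundy value is 11.

11


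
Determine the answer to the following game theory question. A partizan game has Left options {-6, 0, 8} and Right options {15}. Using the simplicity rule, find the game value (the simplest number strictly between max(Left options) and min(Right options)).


Left options: {-6, 0, 8}, max = 8
Right options: {15}, min = 15
All options are numbers and max(Left) < min(Right), so by the simplicity theorem the value is the simplest (earliest-born) number strictly between 8 and 15.
Integers 9 through 14 all lie strictly between 8 and 15.
Among integers, the simplest (lowest birthday = smallest |n|; 0 is born on day 0, +-n on day n) is 9.
No non-integer in the interval can be simpler: if x is a non-integer in the interval, then floor(x) or ceil(x) also lies in the interval (the interval contains an integer), and both are proper prefixes of x's sign expansion, i.e. born earlier. So the game value is 9.
Game value = 9

9


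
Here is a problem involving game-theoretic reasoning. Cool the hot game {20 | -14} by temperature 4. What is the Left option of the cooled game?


Original game: {20 | -14} (a switch {a | b} with a > b).
Cooling by t (for t below the temperature (a - b)/2 = 17) taxes each move by t: {a | b} cooled by t is {a - t | b + t}.
Cooling amount: t = 4
Cooled Left option: 20 - 4 = 16
Cooled Right option: -14 + 4 = -10
Cooled game: {16 | -10}
Left option = 16

16


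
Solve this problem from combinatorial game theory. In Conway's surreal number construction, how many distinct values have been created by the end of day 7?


Day 0: {|} = 0 is born. Count = 1.
Day n: the number of surreal numbers born by day n is 2^(n+1) - 1.
By day 0: 2^1 - 1 = 1
By day 1: 2^2 - 1 = 3
By day 2: 2^3 - 1 = 7
By day 3: 2^4 - 1 = 15
By day 4: 2^5 - 1 = 31
By day 5: 2^6 - 1 = 63
By day 6: 2^7 - 1 = 127
By day 7: 2^8 - 1 = 255
By day 7: 255 surreal numbers.

255


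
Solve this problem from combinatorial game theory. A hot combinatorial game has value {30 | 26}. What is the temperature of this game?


The game is {30 | 26}, a switch {a | b} with numbers a > b.
Cooling {a | b} by t gives {a - t | b + t}, which stops being hot when a - t = b + t, i.e. at t = (a - b)/2. So the temperature of a switch is (a - b)/2.
Temperature = (Left option - Right option) / 2
= (30 - (26)) / 2
= 4 / 2
= 2

2


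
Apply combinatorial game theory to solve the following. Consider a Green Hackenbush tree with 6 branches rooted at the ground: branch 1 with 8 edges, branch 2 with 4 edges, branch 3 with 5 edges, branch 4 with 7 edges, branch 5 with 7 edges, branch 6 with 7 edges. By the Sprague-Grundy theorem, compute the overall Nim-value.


The tree has 6 branches from the ground vertex.
In Green Hackenbush, the Nim-value of a simple path of length k is k.
Branch 1: length 8, Nim-value = 8
Branch 2: length 4, Nim-value = 4
Branch 3: length 5, Nim-value = 5
Branch 4: length 7, Nim-value = 7
Branch 5: length 7, Nim-value = 7
Branch 6: length 7, Nim-value = 7
Total Nim-value = XOR of all branch values:
0 XOR 8 = 8
8 XOR 4 = 12
12 XOR 5 = 9
9 XOR 7 = 14
14 XOR 7 = 9
9 XOR 7 = 14
Nim-value of the tree = 14

14


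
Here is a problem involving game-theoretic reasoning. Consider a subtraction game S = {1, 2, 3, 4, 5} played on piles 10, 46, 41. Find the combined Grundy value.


Subtraction set: {1, 2, 3, 4, 5}
For this subtraction set, G(n) = n mod 6 (period = max + 1 = 6).
Pile 1 (size 10): G(10) = 10 mod 6 = 4
Pile 2 (size 46): G(46) = 46 mod 6 = 4
Pile 3 (size 41): G(41) = 41 mod 6 = 5
Total Grundy value = XOR of all: 4 XOR 4 XOR 5 = 5

5


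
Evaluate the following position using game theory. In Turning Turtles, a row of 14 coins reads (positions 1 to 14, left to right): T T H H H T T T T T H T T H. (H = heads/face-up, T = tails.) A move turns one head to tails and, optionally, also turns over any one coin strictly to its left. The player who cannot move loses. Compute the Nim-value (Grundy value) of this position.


Coins: T T H H H T T T T T H T T H
Key fact: a single head at position k behaves exactly like a Nim heap of size k (turning it to T and optionally flipping a coin at j < k corresponds to moving the heap from k to j, or to 0), and heads combine as a disjunctive sum (two heads at the same place would cancel, matching j XOR j = 0). So the Nim-value is the XOR of the 1-indexed positions of the heads.
Face-up positions (1-indexed): [3, 4, 5, 11, 14]
XOR 0 with 3: 0 XOR 3 = 3
XOR 3 with 4: 3 XOR 4 = 7
XOR 7 with 5: 7 XOR 5 = 2
XOR 2 with 11: 2 XOR 11 = 9
XOR 9 with 14: 9 XOR 14 = 7
Nim-value = 7

7


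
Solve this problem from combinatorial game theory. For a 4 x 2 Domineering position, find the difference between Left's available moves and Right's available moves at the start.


Board is 4 x 2 (rows x cols).
Left (vertical) placements: (rows-1) * cols = 3 * 2 = 6
Right (horizontal) placements: rows * (cols-1) = 4 * 1 = 4
Advantage = Left - Right = 6 - 4 = 2

2


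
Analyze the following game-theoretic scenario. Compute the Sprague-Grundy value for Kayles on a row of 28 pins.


Kayles: a move removes 1 or 2 adjacent pins from a contiguous row.
Removing pins from a row of k leaves two independent rows (a, b) with a + b = k - 1 (one pin) or a + b = k - 2 (two pins); an end removal gives a = 0.
By Sprague-Grundy, G(k) = mex{ G(a) XOR G(b) } over all these splits. G(0) = 0.
G(1): splits (0,0):0^0=0 -> mex({0}) = 1
G(2): splits (0,1):0^1=1 (0,0):0^0=0 -> mex({0, 1}) = 2
G(3): splits (0,2):0^2=2 (1,1):1^1=0 (0,1):0^1=1 -> mex({0, 1, 2}) = 3
G(4): splits (0,3):0^3=3 (1,2):1^2=3 (0,2):0^2=2 (1,1):1^1=0 -> mex({0, 2, 3}) = 1
G(5): splits (0,4):0^1=1 (1,3):1^3=2 (2,2):2^2=0 (0,3):0^3=3 (1,2):1^2=3 -> mex({0, 1, 2, 3}) = 4
G(6) = mex({0, 1, 2, 4}) = 3
G(7) = mex({0, 1, 3, 4, 5}) = 2
G(8) = mex({0, 2, 3, 5, 6}) = 1
G(9) = mex({0, 1, 2, 3, 6, 7}) = 4
G(10) = mex({0, 1, 3, 4, 5, 7}) = 2
G(11) = mex({0, 1, 2, 3, 4, 5}) = 6
G(12) = mex({0, 1, 2, 3, 5, 6, 7}) = 4
G(13) = mex({0, 2, 3, 4, 6, 7}) = 1
G(14) = mex({0, 1, 4, 5, 6, 7}) = 2
G(15) = mex({0, 1, 2, 3, 4, 5, 6}) = 7
G(16) = mex({0, 2, 3, 5, 6, 7}) = 1
G(17) = mex({0, 1, 2, 3, 5, 6, 7}) = 4
G(18) = mex({0, 1, 2, 4, 5, 6}) = 3
G(19) = mex({0, 1, 3, 4, 5, 7}) = 2
G(20) = mex({0, 2, 3, 4, 5, 6, 7}) = 1
G(21) = mex({0, 1, 2, 3, 5, 6, 7}) = 4
G(22) = mex({0, 1, 2, 3, 4, 5, 7}) = 6
G(23) = mex({0, 1, 2, 3, 4, 5, 6}) = 7
G(24) = mex({0, 1, 2, 3, 5, 6, 7}) = 4
G(25) = mex({0, 2, 3, 4, 6, 7}) = 1
G(26) = mex({0, 1, 3, 4, 5, 6, 7}) = 2
G(27) = mex({0, 1, 2, 3, 4, 5, 6, 7}) = 8
G(28) = mex({0, 1, 2, 3, 4, 6, 7, 8}) = 5
Therefore G(28) = 5.

5


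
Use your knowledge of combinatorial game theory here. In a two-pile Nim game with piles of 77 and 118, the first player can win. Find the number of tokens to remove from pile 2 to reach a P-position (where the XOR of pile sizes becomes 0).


Piles: 77 and 118
Current XOR: 77 XOR 118 = 59 (non-zero, so this is an N-position).
To make the XOR zero, we need to find a move that balances the piles.
For pile 2 (size 118): target = 118 XOR 59 = 77
We reduce pile 2 from 118 to 77.
Tokens removed: 118 - 77 = 41
Verification: 77 XOR 77 = 0

41


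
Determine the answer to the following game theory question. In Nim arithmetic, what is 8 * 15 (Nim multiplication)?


Nim multiplication is bilinear over XOR: (u XOR v) * w = (u*w) XOR (v*w).
So we split each operand into its bit components and XOR the pairwise Nim products.
8 = 8 (as XOR of powers of 2).
15 = 1 + 2 + 4 + 8 (as XOR of powers of 2).
Using the standard Nim-product table on single bits:
  2*2 = 3,   2*4 = 8,   2*8 = 12,
  4*4 = 6,   4*8 = 11,  8*8 = 13,
and  1*x = x (identity), k*l = l*k (commutative).
Pairwise Nim products:
  8 * 1 = 8
  8 * 2 = 12
  8 * 4 = 11
  8 * 8 = 13
XOR them: 8 XOR 12 XOR 11 XOR 13 = 2.
Result: 8 * 15 = 2 (in Nim).

2


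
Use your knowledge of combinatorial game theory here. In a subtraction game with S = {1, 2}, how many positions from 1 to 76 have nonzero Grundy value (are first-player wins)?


Subtraction set S = {1, 2}, so G(n) = n mod 3.
G(n) = 0 when n is a multiple of 3.
Multiples of 3 in [1, 76]: 25
N-positions (nonzero Grundy) = 76 - 25 = 51

51


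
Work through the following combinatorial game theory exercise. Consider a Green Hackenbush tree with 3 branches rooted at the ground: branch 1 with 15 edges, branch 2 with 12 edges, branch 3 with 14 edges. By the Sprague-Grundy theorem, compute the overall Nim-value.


The tree has 3 branches from the ground vertex.
In Green Hackenbush, the Nim-value of a simple path of length k is k.
Branch 1: length 15, Nim-value = 15
Branch 2: length 12, Nim-value = 12
Branch 3: length 14, Nim-value = 14
Total Nim-value = XOR of all branch values:
0 XOR 15 = 15
15 XOR 12 = 3
3 XOR 14 = 13
Nim-value of the tree = 13

13


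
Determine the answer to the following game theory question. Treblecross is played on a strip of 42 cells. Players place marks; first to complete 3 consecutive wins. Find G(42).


Treblecross: place X on empty cells; 3-in-a-row wins.
Playing within two cells of an existing X lets the opponent win at once, so sensible play treats the cells i-2..i+2 around each X as dead. The player left with no safe cell loses, so this is a normal-play take-away game on strips of safe cells.
Placing X at cell i (0-indexed) of a strip of k safe cells leaves independent strips of sizes max(0, i-2) and max(0, k-i-3). Hence G(k) = mex{ G(max(0,i-2)) XOR G(max(0,k-i-3)) : 0 <= i < k }, with G(0) = 0.
G(1): splits (0,0):0^0=0 -> mex({0}) = 1
G(2): splits (0,0):0^0=0 -> mex({0}) = 1
G(3): splits (0,0):0^0=0 -> mex({0}) = 1
G(4): splits (0,1):0^1=1 (0,0):0^0=0 -> mex({0, 1}) = 2
G(5): splits (0,2):0^1=1 (0,1):0^1=1 (0,0):0^0=0 -> mex({0, 1}) = 2
G(6) = mex({1}) = 0
G(7) = mex({0, 1, 2}) = 3
G(8) = mex({0, 1, 2}) = 3
G(9) = mex({0, 2}) = 1
G(10) = mex({0, 2, 3}) = 1
G(11) = mex({0, 3}) = 1
G(12) = mex({1, 3}) = 0
G(13) = mex({0, 1, 2, 3}) = 4
G(14) = mex({0, 1, 2}) = 3
G(15) = mex({0, 1, 2}) = 3
G(16) = mex({0, 1, 2, 4}) = 3
G(17) = mex({0, 1, 3, 4}) = 2
G(18) = mex({0, 1, 3, 4}) = 2
G(19) = mex({0, 1, 3, 5}) = 2
G(20) = mex({0, 1, 2, 3, 5}) = 4
G(21) = mex({0, 1, 2, 3, 5}) = 4
G(22) = mex({1, 2, 6}) = 0
G(23) = mex({0, 1, 2, 3, 4, 6}) = 5
G(24) = mex({0, 1, 2, 3, 4}) = 5
G(25) = mex({0, 1, 3, 4, 7}) = 2
G(26) = mex({0, 1, 3, 4, 5, 7}) = 2
G(27) = mex({0, 1, 3, 5}) = 2
G(28) = mex({0, 1, 2, 5}) = 3
G(29) = mex({0, 1, 2, 4, 5, 6}) = 3
G(30) = mex({1, 2, 4, 6}) = 0
G(31) = mex({0, 1, 2, 3, 4, 6}) = 5
G(32) = mex({1, 2, 3, 4, 7}) = 0
G(33) = mex({0, 3, 7}) = 1
G(34) = mex({0, 2, 3, 5, 7}) = 1
G(35) = mex({0, 2, 3, 5, 6}) = 1
G(36) = mex({0, 1, 2, 5, 6}) = 3
G(37) = mex({0, 1, 2, 4, 5, 6}) = 3
G(38) = mex({0, 1, 2, 4}) = 3
G(39) = mex({0, 1, 2, 3, 4, 7}) = 5
G(40) = mex({0, 1, 2, 3, 4, 5, 7}) = 6
G(41) = mex({0, 1, 2, 3, 5, 7}) = 4
G(42) = mex({0, 1, 2, 3, 5, 6, 7}) = 4
Therefore G(42) = 4.

4


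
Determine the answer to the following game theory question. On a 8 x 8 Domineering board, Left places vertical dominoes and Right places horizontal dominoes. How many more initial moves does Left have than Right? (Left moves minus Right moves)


Board is 8 x 8 (rows x cols).
Left (vertical) placements: (rows-1) * cols = 7 * 8 = 56
Right (horizontal) placements: rows * (cols-1) = 8 * 7 = 56
Advantage = Left - Right = 56 - 56 = 0

0


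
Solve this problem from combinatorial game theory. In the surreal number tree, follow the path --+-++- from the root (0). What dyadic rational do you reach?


Sign expansion: --+-++-
Rule: track bounds (lo, hi), initially (-inf, +inf). On '+', the current value becomes lo and we move to the simplest number in (value, hi): value + 1 if hi = +inf, otherwise the midpoint (value + hi)/2. On '-', the current value becomes hi and we move to value - 1 if lo = -inf, otherwise the midpoint (lo + value)/2.
Start at 0.
Step 1: sign = -, move left. Bounds: (-inf, 0). Value = -1
Step 2: sign = -, move left. Bounds: (-inf, -1). Value = -2
Step 3: sign = +, move right. Bounds: (-2, -1). Value = -3/2
Step 4: sign = -, move left. Bounds: (-2, -3/2). Value = -7/4
Step 5: sign = +, move right. Bounds: (-7/4, -3/2). Value = -13/8
Step 6: sign = +, move right. Bounds: (-13/8, -3/2). Value = -25/16
Step 7: sign = -, move left. Bounds: (-13/8, -25/16). Value = -51/32
The surreal number with sign expansion --+-++- is -51/32.

-51/32


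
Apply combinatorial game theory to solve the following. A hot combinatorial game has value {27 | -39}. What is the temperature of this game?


The game is {27 | -39}, a switch {a | b} with numbers a > b.
Cooling {a | b} by t gives {a - t | b + t}, which stops being hot when a - t = b + t, i.e. at t = (a - b)/2. So the temperature of a switch is (a - b)/2.
Temperature = (Left option - Right option) / 2
= (27 - (-39)) / 2
= 66 / 2
= 33

33


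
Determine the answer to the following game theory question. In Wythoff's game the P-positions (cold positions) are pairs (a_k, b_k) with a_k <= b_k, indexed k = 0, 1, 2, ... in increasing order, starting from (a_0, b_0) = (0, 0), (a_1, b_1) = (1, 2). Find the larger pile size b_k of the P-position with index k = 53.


By Wythoff's theorem, a_k = floor(k * phi) and b_k = floor(k * phi^2) = a_k + k, where phi = (1 + sqrt(5))/2 is the golden ratio.
phi = (1 + sqrt(5))/2 = 1.618034
phi^2 = phi + 1 = 2.618034
k = 53
k * phi^2 = 53 * 2.618034 = 138.755801
b_53 = floor(k * phi^2) = 138 (check: a_53 + k = 85 + 53 = 138)

138


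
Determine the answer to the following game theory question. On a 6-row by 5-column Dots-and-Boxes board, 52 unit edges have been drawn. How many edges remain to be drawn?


Grid: 6 x 5 boxes, i.e. 7 rows and 6 columns of dots.
Horizontal edges: (rows + 1) * cols = 7 * 5 = 35
Vertical edges: rows * (cols + 1) = 6 * 6 = 36
Total edges: 35 + 36 = 71
Edges drawn: 52
Remaining: 71 - 52 = 19

19


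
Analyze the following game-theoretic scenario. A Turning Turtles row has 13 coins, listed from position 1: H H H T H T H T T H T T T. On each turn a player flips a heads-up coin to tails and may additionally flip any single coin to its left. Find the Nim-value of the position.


Coins: H H H T H T H T T H T T T
Key fact: a single head at position k behaves exactly like a Nim heap of size k (turning it to T and optionally flipping a coin at j < k corresponds to moving the heap from k to j, or to 0), and heads combine as a disjunctive sum (two heads at the same place would cancel, matching j XOR j = 0). So the Nim-value is the XOR of the 1-indexed positions of the heads.
Face-up positions (1-indexed): [1, 2, 3, 5, 7, 10]
XOR 0 with 1: 0 XOR 1 = 1
XOR 1 with 2: 1 XOR 2 = 3
XOR 3 with 3: 3 XOR 3 = 0
XOR 0 with 5: 0 XOR 5 = 5
XOR 5 with 7: 5 XOR 7 = 2
XOR 2 with 10: 2 XOR 10 = 8
Nim-value = 8

8


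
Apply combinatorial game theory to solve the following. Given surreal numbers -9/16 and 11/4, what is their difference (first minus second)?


x = -9/16, y = 11/4
Converting to common denominator: 16
x = -9/16, y = 44/16
x - y = -9/16 - 11/4 = -53/16

-53/16


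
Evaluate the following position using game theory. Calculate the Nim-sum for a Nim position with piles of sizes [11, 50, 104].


We need the XOR (exclusive or) of all pile sizes.
After XOR-ing pile 1 (size 11): 0 XOR 11 = 11
After XOR-ing pile 2 (size 50): 11 XOR 50 = 57
After XOR-ing pile 3 (size 104): 57 XOR 104 = 81
The Nim-value of this position is 81.

81


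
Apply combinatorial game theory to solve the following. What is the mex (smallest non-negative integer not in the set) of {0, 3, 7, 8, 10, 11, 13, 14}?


Set = {0, 3, 7, 8, 10, 11, 13, 14}
0 is in the set.
1 is NOT in the set. This is the mex.
mex = 1

1
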